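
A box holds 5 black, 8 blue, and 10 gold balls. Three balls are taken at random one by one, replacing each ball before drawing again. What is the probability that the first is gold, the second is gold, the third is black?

500/12167

Multiply the conditional probability of each draw in order, with replacement (the composition resets each draw).
P = (10/23) · (10/23) · (5/23) = 500/12167 ≈ 0.0411.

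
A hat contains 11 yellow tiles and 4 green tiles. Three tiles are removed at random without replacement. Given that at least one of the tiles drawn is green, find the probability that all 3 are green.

P(all 3 green) = C(4,3)/C(15,3) = 4/455; P(at least one green) = 1 − C(11,3)/C(15,3) = 58/91.
Since 'all 3 green' ⊆ 'at least one green', P(all 3 | at least one) = 4/455 / 58/91 = 2/145 ≈ 0.0138.

2/145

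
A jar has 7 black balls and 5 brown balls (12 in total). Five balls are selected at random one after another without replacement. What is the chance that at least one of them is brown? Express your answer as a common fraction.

257/264

Use the complement: P(at least one brown) = 1 − P(no brown).
P(none) = C(7,5)/C(12,5) = 21/792.
So P = 1 − 21/792 = 257/264 ≈ 0.9735.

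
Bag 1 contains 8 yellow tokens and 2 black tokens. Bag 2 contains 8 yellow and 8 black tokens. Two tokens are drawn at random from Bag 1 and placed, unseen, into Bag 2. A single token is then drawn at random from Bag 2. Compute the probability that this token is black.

7/15

Condition on how many of the transferred tokens are black (from Bag 1: 2 black of 10; then Bag 2 has 18 total).
  0 black: C(2,0)C(8,2)/C(10,2) = 28/45; then P = 8/18
  1 black: C(2,1)C(8,1)/C(10,2) = 16/45; then P = 9/18
  2 black: C(2,2)C(8,0)/C(10,2) = 1/45; then P = 10/18
P(black from Bag 2) = 7/15 ≈ 0.4667.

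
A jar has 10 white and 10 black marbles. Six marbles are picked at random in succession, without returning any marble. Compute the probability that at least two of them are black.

1201/1292

Sum the hypergeometric tail for j = 2,…,6 black marbles.
Favorable = C(10,2)·C(10,4) + C(10,3)·C(10,3) + C(10,4)·C(10,2) + C(10,5)·C(10,1) + C(10,6)·C(10,0) = 36030; total = C(20,6) = 38760.
P = 36030/38760 = 1201/1292 ≈ 0.9296.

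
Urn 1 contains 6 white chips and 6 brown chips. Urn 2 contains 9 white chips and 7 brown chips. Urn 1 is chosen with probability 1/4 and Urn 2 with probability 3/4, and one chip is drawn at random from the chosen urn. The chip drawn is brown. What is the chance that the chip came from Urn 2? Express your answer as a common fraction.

21/29

P(brown | Urn 1) = 1/2; P(brown | Urn 2) = 7/16.
P(brown) = 1/4·1/2 + 3/4·7/16 = 29/64.
By Bayes' rule, P(Urn 2 | brown) = 21/64 / 29/64 = 21/29 ≈ 0.7241.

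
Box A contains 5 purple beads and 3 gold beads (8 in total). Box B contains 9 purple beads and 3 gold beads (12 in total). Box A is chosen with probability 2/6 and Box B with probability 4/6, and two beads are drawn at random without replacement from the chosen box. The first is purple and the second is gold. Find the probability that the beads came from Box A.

55/139

P(E | Box A) = 15/56; P(E | Box B) = 9/44.
P(E) = 1/3·15/56 + 2/3·9/44 = 139/616.
By Bayes' rule, P(Box A | E) = 5/56 / 139/616 = 55/139 ≈ 0.3957.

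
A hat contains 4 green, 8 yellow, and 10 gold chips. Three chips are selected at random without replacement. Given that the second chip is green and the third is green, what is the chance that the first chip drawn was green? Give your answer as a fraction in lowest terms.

P(first=green and the second chip is green and the third is green) = (4/22)·(3/21)·(2/20) = 1/385.
P(E) = Σ over first color = 1/385 + 4/385 + 1/77 = 2/77.
By Bayes, P(first=green | E) = 1/385 / 2/77 = 1/10 ≈ 0.1000.

1/10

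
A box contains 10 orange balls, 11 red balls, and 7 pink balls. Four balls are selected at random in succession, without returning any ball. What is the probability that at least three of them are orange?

158/1365

Sum the hypergeometric tail for j = 3,…,4 orange balls.
Favorable = C(10,3)·C(18,1) + C(10,4)·C(18,0) = 2370; total = C(28,4) = 20475.
P = 2370/20475 = 158/1365 ≈ 0.1158.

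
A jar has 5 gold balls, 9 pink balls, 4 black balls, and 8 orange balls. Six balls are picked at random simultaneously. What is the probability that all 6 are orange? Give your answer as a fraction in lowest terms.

Unordered draws without replacement: count favorable combinations over C(26,6).
Favorable = C(5,0) · C(9,0) · C(4,0) · C(8,6) = 28; total = C(26,6) = 230230.
P = 28/230230 = 2/16445 ≈ 0.0001.

2/16445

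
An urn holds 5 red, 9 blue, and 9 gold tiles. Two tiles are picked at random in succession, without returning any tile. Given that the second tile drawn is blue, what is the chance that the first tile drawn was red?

P(first=red and the second tile drawn is blue) = (5/23)·(9/22) = 45/506.
P(the second tile drawn is blue) = Σ over first color = 45/506 + 36/253 + 81/506 = 9/23.
By Bayes, P(first=red | the second tile drawn is blue) = 45/506 / 9/23 = 5/22 ≈ 0.2273.

5/22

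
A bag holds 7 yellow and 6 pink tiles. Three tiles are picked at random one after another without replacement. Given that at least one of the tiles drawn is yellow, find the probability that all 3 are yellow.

P(all 3 yellow) = C(7,3)/C(13,3) = 35/286; P(at least one yellow) = 1 − C(6,3)/C(13,3) = 133/143.
Since 'all 3 yellow' ⊆ 'at least one yellow', P(all 3 | at least one) = 35/286 / 133/143 = 5/38 ≈ 0.1316.

5/38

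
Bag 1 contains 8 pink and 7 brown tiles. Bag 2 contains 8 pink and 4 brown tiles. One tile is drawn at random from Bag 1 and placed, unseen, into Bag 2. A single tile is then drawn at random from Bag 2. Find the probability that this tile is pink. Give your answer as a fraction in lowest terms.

Condition on how many of the transferred tiles are pink (from Bag 1: 8 pink of 15; then Bag 2 has 13 total).
  0 pink: C(8,0)C(7,1)/C(15,1) = 7/15; then P = 8/13
  1 pink: C(8,1)C(7,0)/C(15,1) = 8/15; then P = 9/13
P(pink from Bag 2) = 128/195 ≈ 0.6564.

128/195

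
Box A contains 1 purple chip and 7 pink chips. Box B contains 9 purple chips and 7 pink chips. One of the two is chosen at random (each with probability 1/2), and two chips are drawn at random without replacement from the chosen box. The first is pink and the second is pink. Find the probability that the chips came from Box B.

7/37

P(E | Box A) = 3/4; P(E | Box B) = 7/40.
P(E) = 1/2·3/4 + 1/2·7/40 = 37/80.
By Bayes' rule, P(Box B | E) = 7/80 / 37/80 = 7/37 ≈ 0.1892.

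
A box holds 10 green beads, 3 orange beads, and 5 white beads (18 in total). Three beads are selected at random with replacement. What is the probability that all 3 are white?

Multiply the conditional probability of each draw in order, with replacement (the composition resets each draw).
P = (5/18) · (5/18) · (5/18) = 125/5832 ≈ 0.0214.

125/5832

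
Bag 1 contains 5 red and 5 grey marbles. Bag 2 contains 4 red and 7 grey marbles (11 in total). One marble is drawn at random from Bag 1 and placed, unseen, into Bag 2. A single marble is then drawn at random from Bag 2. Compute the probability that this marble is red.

Condition on how many of the transferred marbles are red (from Bag 1: 5 red of 10; then Bag 2 has 12 total).
  0 red: C(5,0)C(5,1)/C(10,1) = 1/2; then P = 4/12
  1 red: C(5,1)C(5,0)/C(10,1) = 1/2; then P = 5/12
P(red from Bag 2) = 3/8 ≈ 0.3750.

3/8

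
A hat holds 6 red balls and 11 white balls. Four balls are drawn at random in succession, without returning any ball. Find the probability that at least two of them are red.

53/119

Sum the hypergeometric tail for j = 2,…,4 red balls.
Favorable = C(6,2)·C(11,2) + C(6,3)·C(11,1) + C(6,4)·C(11,0) = 1060; total = C(17,4) = 2380.
P = 1060/2380 = 53/119 ≈ 0.4454.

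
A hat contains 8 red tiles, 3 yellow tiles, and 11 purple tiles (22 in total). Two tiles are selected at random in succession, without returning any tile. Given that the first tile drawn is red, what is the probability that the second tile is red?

1/3

After removing 1 red, the hat has 7 red out of 21 remaining.
P(second is red | given) = 7/21 = 1/3 ≈ 0.3333.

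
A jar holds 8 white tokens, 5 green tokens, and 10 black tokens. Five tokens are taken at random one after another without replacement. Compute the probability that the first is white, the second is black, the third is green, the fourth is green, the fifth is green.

40/33649

Multiply the conditional probability of each draw in order, without replacement, so each draw removes one from its color and from the total.
P = (8/23) · (10/22) · (5/21) · (4/20) · (3/19) = 40/33649 ≈ 0.0012.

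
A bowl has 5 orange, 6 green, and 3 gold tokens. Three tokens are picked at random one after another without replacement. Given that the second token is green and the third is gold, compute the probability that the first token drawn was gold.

1/6

P(first=gold and the second token is green and the third is gold) = (3/14)·(6/13)·(2/12) = 3/182.
P(E) = Σ over first color = 15/364 + 15/364 + 3/182 = 9/91.
By Bayes, P(first=gold | E) = 3/182 / 9/91 = 1/6 ≈ 0.1667.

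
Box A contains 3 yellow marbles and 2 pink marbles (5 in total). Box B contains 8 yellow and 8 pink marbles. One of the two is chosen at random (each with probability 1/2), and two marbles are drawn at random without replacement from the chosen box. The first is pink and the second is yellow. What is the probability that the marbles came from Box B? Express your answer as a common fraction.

P(E | Box A) = 3/10; P(E | Box B) = 4/15.
P(E) = 1/2·3/10 + 1/2·4/15 = 17/60.
By Bayes' rule, P(Box B | E) = 2/15 / 17/60 = 8/17 ≈ 0.4706.

8/17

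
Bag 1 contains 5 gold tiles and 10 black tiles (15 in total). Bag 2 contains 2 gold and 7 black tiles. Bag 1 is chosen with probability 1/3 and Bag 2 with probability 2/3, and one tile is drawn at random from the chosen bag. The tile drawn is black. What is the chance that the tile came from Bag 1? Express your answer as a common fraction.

P(black | Bag 1) = 2/3; P(black | Bag 2) = 7/9.
P(black) = 1/3·2/3 + 2/3·7/9 = 20/27.
By Bayes' rule, P(Bag 1 | black) = 2/9 / 20/27 = 3/10 ≈ 0.3000.

3/10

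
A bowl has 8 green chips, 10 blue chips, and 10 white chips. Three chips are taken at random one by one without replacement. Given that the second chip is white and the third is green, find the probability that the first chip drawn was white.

P(first=white and the second chip is white and the third is green) = (10/28)·(9/27)·(8/26) = 10/273.
P(E) = Σ over first color = 10/351 + 100/2457 + 10/273 = 20/189.
By Bayes, P(first=white | E) = 10/273 / 20/189 = 9/26 ≈ 0.3462.

9/26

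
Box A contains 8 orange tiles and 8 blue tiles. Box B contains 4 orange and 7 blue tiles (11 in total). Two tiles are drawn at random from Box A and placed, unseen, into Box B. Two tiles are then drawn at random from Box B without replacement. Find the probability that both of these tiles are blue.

Condition on how many of the transferred tiles are blue (from Box A: 8 blue of 16; then Box B has 13 total).
  0 blue: C(8,0)C(8,2)/C(16,2) = 7/30; then P = C(7,2)/C(13,2) = 7/26
  1 blue: C(8,1)C(8,1)/C(16,2) = 8/15; then P = C(8,2)/C(13,2) = 14/39
  2 blue: C(8,2)C(8,0)/C(16,2) = 7/30; then P = C(9,2)/C(13,2) = 6/13
P(both blue) = 847/2340 ≈ 0.3620.

847/2340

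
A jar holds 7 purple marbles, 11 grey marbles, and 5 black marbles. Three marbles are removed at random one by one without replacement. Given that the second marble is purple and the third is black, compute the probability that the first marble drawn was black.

4/21

P(first=black and the second marble is purple and the third is black) = (5/23)·(7/22)·(4/21) = 10/759.
P(E) = Σ over first color = 5/253 + 5/138 + 10/759 = 35/506.
By Bayes, P(first=black | E) = 10/759 / 35/506 = 4/21 ≈ 0.1905.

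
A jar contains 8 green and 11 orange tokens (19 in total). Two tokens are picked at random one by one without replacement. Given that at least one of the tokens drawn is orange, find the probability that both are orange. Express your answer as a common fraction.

P(both orange) = C(11,2)/C(19,2) = 55/171; P(at least one orange) = 1 − C(8,2)/C(19,2) = 143/171.
Since 'both orange' ⊆ 'at least one orange', P(both | at least one) = 55/171 / 143/171 = 5/13 ≈ 0.3846.

5/13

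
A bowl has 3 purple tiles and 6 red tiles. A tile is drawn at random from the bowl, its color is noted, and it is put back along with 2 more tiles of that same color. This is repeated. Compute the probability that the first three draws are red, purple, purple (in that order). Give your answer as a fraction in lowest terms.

10/143

Track the composition after each reinforcement of +2.
P = (6/9) · (3/11) · (5/13) = 10/143 ≈ 0.0699.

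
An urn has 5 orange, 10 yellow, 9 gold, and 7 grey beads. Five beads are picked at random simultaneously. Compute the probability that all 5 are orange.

Unordered draws without replacement: count favorable combinations over C(31,5).
Favorable = C(5,5) · C(10,0) · C(9,0) · C(7,0) = 1; total = C(31,5) = 169911.
P = 1/169911 = 1/169911 ≈ 0.0000.

1/169911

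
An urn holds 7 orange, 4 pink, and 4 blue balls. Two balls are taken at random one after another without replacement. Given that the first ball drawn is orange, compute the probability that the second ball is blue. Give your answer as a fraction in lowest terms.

After removing 1 orange, the urn has 4 blue out of 14 remaining.
P(second is blue | given) = 4/14 = 2/7 ≈ 0.2857.

2/7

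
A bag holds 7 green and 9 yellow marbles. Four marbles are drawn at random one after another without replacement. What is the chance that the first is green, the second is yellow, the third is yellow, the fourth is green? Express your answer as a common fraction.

Multiply the conditional probability of each draw in order, without replacement, so each draw removes one from its color and from the total.
P = (7/16) · (9/15) · (8/14) · (6/13) = 9/130 ≈ 0.0692.

9/130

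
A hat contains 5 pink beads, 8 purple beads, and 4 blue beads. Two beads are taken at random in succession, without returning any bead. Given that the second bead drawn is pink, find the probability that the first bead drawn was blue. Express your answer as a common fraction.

1/4

P(first=blue and the second bead drawn is pink) = (4/17)·(5/16) = 5/68.
P(the second bead drawn is pink) = Σ over first color = 5/68 + 5/34 + 5/68 = 5/17.
By Bayes, P(first=blue | the second bead drawn is pink) = 5/68 / 5/17 = 1/4 ≈ 0.2500.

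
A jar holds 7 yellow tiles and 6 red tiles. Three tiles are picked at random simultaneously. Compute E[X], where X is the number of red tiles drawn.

By linearity of expectation, E[X] = Σ P(draw i is red); by symmetry each draw (even without replacement) has P(red) = 6/13.
E[X] = 3 · 6/13 = 18/13 ≈ 1.3846.

18/13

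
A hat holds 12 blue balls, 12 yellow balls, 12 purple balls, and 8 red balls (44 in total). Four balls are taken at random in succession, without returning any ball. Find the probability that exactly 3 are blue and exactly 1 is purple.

Unordered draws without replacement: count favorable combinations over C(44,4).
Favorable = C(12,3) · C(12,0) · C(12,1) · C(8,0) = 2640; total = C(44,4) = 135751.
P = 2640/135751 = 240/12341 ≈ 0.0194.

240/12341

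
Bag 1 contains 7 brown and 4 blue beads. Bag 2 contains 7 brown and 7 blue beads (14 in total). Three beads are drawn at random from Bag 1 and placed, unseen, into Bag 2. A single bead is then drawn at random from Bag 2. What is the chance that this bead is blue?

89/187

Condition on how many of the transferred beads are blue (from Bag 1: 4 blue of 11; then Bag 2 has 17 total).
  0 blue: C(4,0)C(7,3)/C(11,3) = 7/33; then P = 7/17
  1 blue: C(4,1)C(7,2)/C(11,3) = 28/55; then P = 8/17
  2 blue: C(4,2)C(7,1)/C(11,3) = 14/55; then P = 9/17
  3 blue: C(4,3)C(7,0)/C(11,3) = 4/165; then P = 10/17
P(blue from Bag 2) = 89/187 ≈ 0.4759.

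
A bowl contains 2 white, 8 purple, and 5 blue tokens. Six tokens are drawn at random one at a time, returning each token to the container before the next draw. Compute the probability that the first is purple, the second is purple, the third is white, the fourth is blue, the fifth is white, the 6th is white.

Multiply the conditional probability of each draw in order, with replacement (the composition resets each draw).
P = (8/15) · (8/15) · (2/15) · (5/15) · (2/15) · (2/15) = 512/2278125 ≈ 0.0002.

512/2278125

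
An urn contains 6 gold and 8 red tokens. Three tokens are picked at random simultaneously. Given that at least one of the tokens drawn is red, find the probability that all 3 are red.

7/43

P(all 3 red) = C(8,3)/C(14,3) = 2/13; P(at least one red) = 1 − C(6,3)/C(14,3) = 86/91.
Since 'all 3 red' ⊆ 'at least one red', P(all 3 | at least one) = 2/13 / 86/91 = 7/43 ≈ 0.1628.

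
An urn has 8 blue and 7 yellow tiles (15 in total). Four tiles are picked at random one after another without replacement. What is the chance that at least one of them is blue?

38/39

Use the complement: P(at least one blue) = 1 − P(no blue).
P(none) = C(7,4)/C(15,4) = 35/1365.
So P = 1 − 35/1365 = 38/39 ≈ 0.9744.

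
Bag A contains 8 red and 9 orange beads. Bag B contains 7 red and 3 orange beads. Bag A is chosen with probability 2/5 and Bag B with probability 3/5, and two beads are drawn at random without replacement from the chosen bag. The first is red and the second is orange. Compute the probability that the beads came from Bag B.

119/209

P(E | Bag A) = 9/34; P(E | Bag B) = 7/30.
P(E) = 2/5·9/34 + 3/5·7/30 = 209/850.
By Bayes' rule, P(Bag B | E) = 7/50 / 209/850 = 119/209 ≈ 0.5694.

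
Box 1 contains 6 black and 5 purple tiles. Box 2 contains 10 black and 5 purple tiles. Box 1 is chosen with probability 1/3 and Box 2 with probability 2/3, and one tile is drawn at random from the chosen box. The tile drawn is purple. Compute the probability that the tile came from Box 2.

22/37

P(purple | Box 1) = 5/11; P(purple | Box 2) = 1/3.
P(purple) = 1/3·5/11 + 2/3·1/3 = 37/99.
By Bayes' rule, P(Box 2 | purple) = 2/9 / 37/99 = 22/37 ≈ 0.5946.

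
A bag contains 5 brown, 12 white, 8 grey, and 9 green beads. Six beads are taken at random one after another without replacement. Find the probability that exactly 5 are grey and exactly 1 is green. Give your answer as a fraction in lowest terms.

63/168113

Unordered draws without replacement: count favorable combinations over C(34,6).
Favorable = C(5,0) · C(12,0) · C(8,5) · C(9,1) = 504; total = C(34,6) = 1344904.
P = 504/1344904 = 63/168113 ≈ 0.0004.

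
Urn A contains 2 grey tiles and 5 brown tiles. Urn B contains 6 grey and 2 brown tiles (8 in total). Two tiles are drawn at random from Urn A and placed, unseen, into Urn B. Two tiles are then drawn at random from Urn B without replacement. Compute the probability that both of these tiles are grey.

388/945

Condition on how many of the transferred tiles are grey (from Urn A: 2 grey of 7; then Urn B has 10 total).
  0 grey: C(2,0)C(5,2)/C(7,2) = 10/21; then P = C(6,2)/C(10,2) = 1/3
  1 grey: C(2,1)C(5,1)/C(7,2) = 10/21; then P = C(7,2)/C(10,2) = 7/15
  2 grey: C(2,2)C(5,0)/C(7,2) = 1/21; then P = C(8,2)/C(10,2) = 28/45
P(both grey) = 388/945 ≈ 0.4106.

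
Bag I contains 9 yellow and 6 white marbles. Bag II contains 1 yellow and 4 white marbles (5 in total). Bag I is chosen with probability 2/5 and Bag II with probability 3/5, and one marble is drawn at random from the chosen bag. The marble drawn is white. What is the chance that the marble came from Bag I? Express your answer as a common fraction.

1/4

P(white | Bag I) = 2/5; P(white | Bag II) = 4/5.
P(white) = 2/5·2/5 + 3/5·4/5 = 16/25.
By Bayes' rule, P(Bag I | white) = 4/25 / 16/25 = 1/4 ≈ 0.2500.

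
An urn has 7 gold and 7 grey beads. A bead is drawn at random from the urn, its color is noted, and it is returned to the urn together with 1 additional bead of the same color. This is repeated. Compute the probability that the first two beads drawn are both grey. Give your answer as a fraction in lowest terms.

After a grey draw the urn holds 8 grey out of 15.
P = (7/14)·(8/15) = 4/15 ≈ 0.2667.

4/15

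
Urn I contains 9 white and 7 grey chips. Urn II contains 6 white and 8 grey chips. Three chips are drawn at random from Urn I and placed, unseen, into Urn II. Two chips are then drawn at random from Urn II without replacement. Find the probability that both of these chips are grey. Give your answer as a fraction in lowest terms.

1561/5440

Condition on how many of the transferred chips are grey (from Urn I: 7 grey of 16; then Urn II has 17 total).
  0 grey: C(7,0)C(9,3)/C(16,3) = 3/20; then P = C(8,2)/C(17,2) = 7/34
  1 grey: C(7,1)C(9,2)/C(16,3) = 9/20; then P = C(9,2)/C(17,2) = 9/34
  2 grey: C(7,2)C(9,1)/C(16,3) = 27/80; then P = C(10,2)/C(17,2) = 45/136
  3 grey: C(7,3)C(9,0)/C(16,3) = 1/16; then P = C(11,2)/C(17,2) = 55/136
P(both grey) = 1561/5440 ≈ 0.2869.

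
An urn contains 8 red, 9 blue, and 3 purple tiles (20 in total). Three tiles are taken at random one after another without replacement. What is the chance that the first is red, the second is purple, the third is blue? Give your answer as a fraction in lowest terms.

3/95

Multiply the conditional probability of each draw in order, without replacement, so each draw removes one from its color and from the total.
P = (8/20) · (3/19) · (9/18) = 3/95 ≈ 0.0316.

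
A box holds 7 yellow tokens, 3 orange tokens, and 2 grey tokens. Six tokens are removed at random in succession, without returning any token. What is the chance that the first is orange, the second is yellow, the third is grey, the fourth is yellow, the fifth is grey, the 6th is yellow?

1/528

Multiply the conditional probability of each draw in order, without replacement, so each draw removes one from its color and from the total.
P = (3/12) · (7/11) · (2/10) · (6/9) · (1/8) · (5/7) = 1/528 ≈ 0.0019.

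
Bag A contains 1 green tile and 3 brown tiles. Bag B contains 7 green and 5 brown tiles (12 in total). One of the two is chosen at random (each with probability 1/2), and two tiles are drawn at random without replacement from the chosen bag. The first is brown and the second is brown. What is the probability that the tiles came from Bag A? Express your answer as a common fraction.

P(E | Bag A) = 1/2; P(E | Bag B) = 5/33.
P(E) = 1/2·1/2 + 1/2·5/33 = 43/132.
By Bayes' rule, P(Bag A | E) = 1/4 / 43/132 = 33/43 ≈ 0.7674.

33/43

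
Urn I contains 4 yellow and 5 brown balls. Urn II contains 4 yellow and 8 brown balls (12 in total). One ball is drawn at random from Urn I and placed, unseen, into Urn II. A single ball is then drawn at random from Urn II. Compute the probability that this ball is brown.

77/117

Condition on how many of the transferred balls are brown (from Urn I: 5 brown of 9; then Urn II has 13 total).
  0 brown: C(5,0)C(4,1)/C(9,1) = 4/9; then P = 8/13
  1 brown: C(5,1)C(4,0)/C(9,1) = 5/9; then P = 9/13
P(brown from Urn II) = 77/117 ≈ 0.6581.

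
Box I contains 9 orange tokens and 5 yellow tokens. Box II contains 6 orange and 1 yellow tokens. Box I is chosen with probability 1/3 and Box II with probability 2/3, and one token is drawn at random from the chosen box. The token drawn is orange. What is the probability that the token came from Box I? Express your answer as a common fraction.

3/11

P(orange | Box I) = 9/14; P(orange | Box II) = 6/7.
P(orange) = 1/3·9/14 + 2/3·6/7 = 11/14.
By Bayes' rule, P(Box I | orange) = 3/14 / 11/14 = 3/11 ≈ 0.2727.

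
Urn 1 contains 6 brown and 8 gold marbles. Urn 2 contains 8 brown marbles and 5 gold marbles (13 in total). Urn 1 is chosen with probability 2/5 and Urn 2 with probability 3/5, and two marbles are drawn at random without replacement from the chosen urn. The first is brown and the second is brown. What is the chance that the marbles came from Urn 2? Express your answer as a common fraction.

P(E | Urn 1) = 15/91; P(E | Urn 2) = 14/39.
P(E) = 2/5·15/91 + 3/5·14/39 = 128/455.
By Bayes' rule, P(Urn 2 | E) = 14/65 / 128/455 = 49/64 ≈ 0.7656.

49/64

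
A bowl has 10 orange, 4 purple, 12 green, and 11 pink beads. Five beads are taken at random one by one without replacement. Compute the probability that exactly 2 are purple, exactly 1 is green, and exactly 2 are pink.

40/4403

Unordered draws without replacement: count favorable combinations over C(37,5).
Favorable = C(10,0) · C(4,2) · C(12,1) · C(11,2) = 3960; total = C(37,5) = 435897.
P = 3960/435897 = 40/4403 ≈ 0.0091.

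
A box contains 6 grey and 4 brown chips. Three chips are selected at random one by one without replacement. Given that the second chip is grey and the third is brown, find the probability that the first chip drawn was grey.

5/8

P(first=grey and the second chip is grey and the third is brown) = (6/10)·(5/9)·(4/8) = 1/6.
P(E) = Σ over first color = 1/6 + 1/10 = 4/15.
By Bayes, P(first=grey | E) = 1/6 / 4/15 = 5/8 ≈ 0.6250.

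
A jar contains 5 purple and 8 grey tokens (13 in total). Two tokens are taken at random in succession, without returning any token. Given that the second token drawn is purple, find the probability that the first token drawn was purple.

1/3

P(first=purple and the second token drawn is purple) = (5/13)·(4/12) = 5/39.
P(the second token drawn is purple) = Σ over first color = 5/39 + 10/39 = 5/13.
By Bayes, P(first=purple | the second token drawn is purple) = 5/39 / 5/13 = 1/3 ≈ 0.3333.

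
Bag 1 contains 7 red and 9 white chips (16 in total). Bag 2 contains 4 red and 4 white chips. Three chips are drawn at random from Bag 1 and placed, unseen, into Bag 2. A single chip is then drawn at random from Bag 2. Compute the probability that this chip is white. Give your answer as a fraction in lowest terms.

Condition on how many of the transferred chips are white (from Bag 1: 9 white of 16; then Bag 2 has 11 total).
  0 white: C(9,0)C(7,3)/C(16,3) = 1/16; then P = 4/11
  1 white: C(9,1)C(7,2)/C(16,3) = 27/80; then P = 5/11
  2 white: C(9,2)C(7,1)/C(16,3) = 9/20; then P = 6/11
  3 white: C(9,3)C(7,0)/C(16,3) = 3/20; then P = 7/11
P(white from Bag 2) = 91/176 ≈ 0.5170.

91/176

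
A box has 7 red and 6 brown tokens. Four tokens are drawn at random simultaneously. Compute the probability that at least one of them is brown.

136/143

Use the complement: P(at least one brown) = 1 − P(no brown).
P(none) = C(7,4)/C(13,4) = 35/715.
So P = 1 − 35/715 = 136/143 ≈ 0.9510.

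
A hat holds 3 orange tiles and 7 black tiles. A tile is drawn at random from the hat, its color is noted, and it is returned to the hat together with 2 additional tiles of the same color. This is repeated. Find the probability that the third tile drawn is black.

Sum over the four possibilities for the first two draws (black/not-black each), tracking how the black count and total change by +2 per draw.
P(third is black) = 7/10 ≈ 0.7000. (In a Pólya urn every draw has the same marginal probability 7/10.)

7/10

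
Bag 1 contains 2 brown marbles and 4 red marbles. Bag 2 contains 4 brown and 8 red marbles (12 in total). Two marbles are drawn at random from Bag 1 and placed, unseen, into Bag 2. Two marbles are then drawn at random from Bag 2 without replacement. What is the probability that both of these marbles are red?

Condition on how many of the transferred marbles are red (from Bag 1: 4 red of 6; then Bag 2 has 14 total).
  0 red: C(4,0)C(2,2)/C(6,2) = 1/15; then P = C(8,2)/C(14,2) = 4/13
  1 red: C(4,1)C(2,1)/C(6,2) = 8/15; then P = C(9,2)/C(14,2) = 36/91
  2 red: C(4,2)C(2,0)/C(6,2) = 2/5; then P = C(10,2)/C(14,2) = 45/91
P(both red) = 586/1365 ≈ 0.4293.

586/1365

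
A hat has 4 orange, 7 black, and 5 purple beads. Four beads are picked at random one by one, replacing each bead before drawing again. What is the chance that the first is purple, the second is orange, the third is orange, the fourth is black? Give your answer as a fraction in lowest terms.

35/4096

Multiply the conditional probability of each draw in order, with replacement (the composition resets each draw).
P = (5/16) · (4/16) · (4/16) · (7/16) = 35/4096 ≈ 0.0085.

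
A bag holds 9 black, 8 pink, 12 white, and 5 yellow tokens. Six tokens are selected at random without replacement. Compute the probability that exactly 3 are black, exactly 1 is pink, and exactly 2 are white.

Unordered draws without replacement: count favorable combinations over C(34,6).
Favorable = C(9,3) · C(8,1) · C(12,2) · C(5,0) = 44352; total = C(34,6) = 1344904.
P = 44352/1344904 = 504/15283 ≈ 0.0330.

504/15283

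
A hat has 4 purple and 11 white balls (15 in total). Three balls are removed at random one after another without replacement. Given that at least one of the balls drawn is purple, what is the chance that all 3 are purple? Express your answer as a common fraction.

P(all 3 purple) = C(4,3)/C(15,3) = 4/455; P(at least one purple) = 1 − C(11,3)/C(15,3) = 58/91.
Since 'all 3 purple' ⊆ 'at least one purple', P(all 3 | at least one) = 4/455 / 58/91 = 2/145 ≈ 0.0138.

2/145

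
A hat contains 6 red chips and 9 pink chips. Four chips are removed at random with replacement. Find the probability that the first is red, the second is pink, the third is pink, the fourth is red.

Multiply the conditional probability of each draw in order, with replacement (the composition resets each draw).
P = (6/15) · (9/15) · (9/15) · (6/15) = 36/625 ≈ 0.0576.

36/625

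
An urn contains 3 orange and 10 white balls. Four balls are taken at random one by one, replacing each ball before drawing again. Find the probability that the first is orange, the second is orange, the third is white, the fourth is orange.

270/28561

Multiply the conditional probability of each draw in order, with replacement (the composition resets each draw).
P = (3/13) · (3/13) · (10/13) · (3/13) = 270/28561 ≈ 0.0095.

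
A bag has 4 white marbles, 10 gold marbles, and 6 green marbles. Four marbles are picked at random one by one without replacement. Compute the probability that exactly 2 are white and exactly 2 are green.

Unordered draws without replacement: count favorable combinations over C(20,4).
Favorable = C(4,2) · C(10,0) · C(6,2) = 90; total = C(20,4) = 4845.
P = 90/4845 = 6/323 ≈ 0.0186.

6/323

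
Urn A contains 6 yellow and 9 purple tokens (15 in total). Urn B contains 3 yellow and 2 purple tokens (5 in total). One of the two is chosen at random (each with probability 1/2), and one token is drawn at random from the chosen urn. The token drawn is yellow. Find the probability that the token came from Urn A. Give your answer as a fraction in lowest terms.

2/5

P(yellow | Urn A) = 2/5; P(yellow | Urn B) = 3/5.
P(yellow) = 1/2·2/5 + 1/2·3/5 = 1/2.
By Bayes' rule, P(Urn A | yellow) = 1/5 / 1/2 = 2/5 ≈ 0.4000.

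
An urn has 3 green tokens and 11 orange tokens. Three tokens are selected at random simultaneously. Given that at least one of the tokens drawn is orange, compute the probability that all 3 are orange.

P(all 3 orange) = C(11,3)/C(14,3) = 165/364; P(at least one orange) = 1 − C(3,3)/C(14,3) = 363/364.
Since 'all 3 orange' ⊆ 'at least one orange', P(all 3 | at least one) = 165/364 / 363/364 = 5/11 ≈ 0.4545.

5/11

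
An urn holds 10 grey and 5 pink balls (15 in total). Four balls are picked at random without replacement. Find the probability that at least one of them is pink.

11/13

Use the complement: P(at least one pink) = 1 − P(no pink).
P(none) = C(10,4)/C(15,4) = 210/1365.
So P = 1 − 210/1365 = 11/13 ≈ 0.8462.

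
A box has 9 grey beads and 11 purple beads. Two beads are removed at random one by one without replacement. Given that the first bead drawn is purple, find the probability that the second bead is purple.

After removing 1 purple, the box has 10 purple out of 19 remaining.
P(second is purple | given) = 10/19 ≈ 0.5263.

10/19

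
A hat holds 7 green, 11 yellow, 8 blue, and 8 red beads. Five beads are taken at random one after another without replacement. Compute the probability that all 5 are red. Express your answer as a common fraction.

Unordered draws without replacement: count favorable combinations over C(34,5).
Favorable = C(7,0) · C(11,0) · C(8,0) · C(8,5) = 56; total = C(34,5) = 278256.
P = 56/278256 = 7/34782 ≈ 0.0002.

7/34782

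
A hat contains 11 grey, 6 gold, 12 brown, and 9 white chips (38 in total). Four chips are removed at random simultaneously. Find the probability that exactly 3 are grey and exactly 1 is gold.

66/4921

Unordered draws without replacement: count favorable combinations over C(38,4).
Favorable = C(11,3) · C(6,1) · C(12,0) · C(9,0) = 990; total = C(38,4) = 73815.
P = 990/73815 = 66/4921 ≈ 0.0134.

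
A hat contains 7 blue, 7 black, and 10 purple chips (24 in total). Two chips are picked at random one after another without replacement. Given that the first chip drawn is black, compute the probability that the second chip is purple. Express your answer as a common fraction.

10/23

After removing 1 black, the hat has 10 purple out of 23 remaining.
P(second is purple | given) = 10/23 ≈ 0.4348.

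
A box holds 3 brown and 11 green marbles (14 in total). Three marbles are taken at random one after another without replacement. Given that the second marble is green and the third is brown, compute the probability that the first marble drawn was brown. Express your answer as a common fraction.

P(first=brown and the second marble is green and the third is brown) = (3/14)·(11/13)·(2/12) = 11/364.
P(E) = Σ over first color = 11/364 + 55/364 = 33/182.
By Bayes, P(first=brown | E) = 11/364 / 33/182 = 1/6 ≈ 0.1667.

1/6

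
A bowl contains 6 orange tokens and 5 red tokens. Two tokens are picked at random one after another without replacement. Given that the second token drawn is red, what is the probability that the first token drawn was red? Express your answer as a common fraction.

2/5

P(first=red and the second token drawn is red) = (5/11)·(4/10) = 2/11.
P(the second token drawn is red) = Σ over first color = 3/11 + 2/11 = 5/11.
By Bayes, P(first=red | the second token drawn is red) = 2/11 / 5/11 = 2/5 ≈ 0.4000.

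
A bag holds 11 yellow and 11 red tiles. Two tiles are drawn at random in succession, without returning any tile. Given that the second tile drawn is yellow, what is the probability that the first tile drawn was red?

P(first=red and the second tile drawn is yellow) = (11/22)·(11/21) = 11/42.
P(the second tile drawn is yellow) = Σ over first color = 5/21 + 11/42 = 1/2.
By Bayes, P(first=red | the second tile drawn is yellow) = 11/42 / 1/2 = 11/21 ≈ 0.5238.

11/21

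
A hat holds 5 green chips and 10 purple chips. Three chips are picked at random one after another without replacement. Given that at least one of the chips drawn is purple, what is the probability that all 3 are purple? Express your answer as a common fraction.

P(all 3 purple) = C(10,3)/C(15,3) = 24/91; P(at least one purple) = 1 − C(5,3)/C(15,3) = 89/91.
Since 'all 3 purple' ⊆ 'at least one purple', P(all 3 | at least one) = 24/91 / 89/91 = 24/89 ≈ 0.2697.

24/89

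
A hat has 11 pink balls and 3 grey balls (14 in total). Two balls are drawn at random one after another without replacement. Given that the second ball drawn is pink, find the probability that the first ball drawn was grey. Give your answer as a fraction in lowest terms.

P(first=grey and the second ball drawn is pink) = (3/14)·(11/13) = 33/182.
P(the second ball drawn is pink) = Σ over first color = 55/91 + 33/182 = 11/14.
By Bayes, P(first=grey | the second ball drawn is pink) = 33/182 / 11/14 = 3/13 ≈ 0.2308.

3/13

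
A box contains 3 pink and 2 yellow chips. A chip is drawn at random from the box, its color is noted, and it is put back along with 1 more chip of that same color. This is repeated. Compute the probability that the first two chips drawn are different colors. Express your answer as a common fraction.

Either yellow then pink, or pink then yellow; after the first draw the total is 6.
P = (2/5)·(3/6) + (3/5)·(2/6) = 2/5 ≈ 0.4000.

2/5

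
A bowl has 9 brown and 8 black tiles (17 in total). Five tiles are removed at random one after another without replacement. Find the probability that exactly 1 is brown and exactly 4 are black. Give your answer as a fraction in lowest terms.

Unordered draws without replacement: count favorable combinations over C(17,5).
Favorable = C(9,1) · C(8,4) = 630; total = C(17,5) = 6188.
P = 630/6188 = 45/442 ≈ 0.1018.

45/442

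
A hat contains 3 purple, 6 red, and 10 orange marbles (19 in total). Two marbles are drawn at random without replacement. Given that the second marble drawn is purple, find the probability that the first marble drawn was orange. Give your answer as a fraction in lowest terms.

5/9

P(first=orange and the second marble drawn is purple) = (10/19)·(3/18) = 5/57.
P(the second marble drawn is purple) = Σ over first color = 1/57 + 1/19 + 5/57 = 3/19.
By Bayes, P(first=orange | the second marble drawn is purple) = 5/57 / 3/19 = 5/9 ≈ 0.5556.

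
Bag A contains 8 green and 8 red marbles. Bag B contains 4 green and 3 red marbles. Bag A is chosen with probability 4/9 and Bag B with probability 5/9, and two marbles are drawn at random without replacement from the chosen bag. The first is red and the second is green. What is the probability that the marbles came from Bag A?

P(E | Bag A) = 4/15; P(E | Bag B) = 2/7.
P(E) = 4/9·4/15 + 5/9·2/7 = 262/945.
By Bayes' rule, P(Bag A | E) = 16/135 / 262/945 = 56/131 ≈ 0.4275.

56/131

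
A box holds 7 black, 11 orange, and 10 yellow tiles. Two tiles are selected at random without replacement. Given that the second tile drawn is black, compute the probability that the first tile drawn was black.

P(first=black and the second tile drawn is black) = (7/28)·(6/27) = 1/18.
P(the second tile drawn is black) = Σ over first color = 1/18 + 11/108 + 5/54 = 1/4.
By Bayes, P(first=black | the second tile drawn is black) = 1/18 / 1/4 = 2/9 ≈ 0.2222.

2/9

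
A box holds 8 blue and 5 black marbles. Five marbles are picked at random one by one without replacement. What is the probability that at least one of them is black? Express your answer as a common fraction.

1231/1287

Use the complement: P(at least one black) = 1 − P(no black).
P(none) = C(8,5)/C(13,5) = 56/1287.
So P = 1 − 56/1287 = 1231/1287 ≈ 0.9565.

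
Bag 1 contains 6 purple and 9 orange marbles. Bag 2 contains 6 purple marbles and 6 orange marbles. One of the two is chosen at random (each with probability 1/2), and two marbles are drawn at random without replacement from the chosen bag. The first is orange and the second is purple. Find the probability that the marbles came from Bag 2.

P(E | Bag 1) = 9/35; P(E | Bag 2) = 3/11.
P(E) = 1/2·9/35 + 1/2·3/11 = 102/385.
By Bayes' rule, P(Bag 2 | E) = 3/22 / 102/385 = 35/68 ≈ 0.5147.

35/68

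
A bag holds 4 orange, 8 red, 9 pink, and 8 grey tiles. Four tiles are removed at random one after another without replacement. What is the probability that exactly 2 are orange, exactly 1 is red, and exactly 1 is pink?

Unordered draws without replacement: count favorable combinations over C(29,4).
Favorable = C(4,2) · C(8,1) · C(9,1) · C(8,0) = 432; total = C(29,4) = 23751.
P = 432/23751 = 48/2639 ≈ 0.0182.

48/2639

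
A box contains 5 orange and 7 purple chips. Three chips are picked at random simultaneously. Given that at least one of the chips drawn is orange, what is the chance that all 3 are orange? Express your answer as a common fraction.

P(all 3 orange) = C(5,3)/C(12,3) = 1/22; P(at least one orange) = 1 − C(7,3)/C(12,3) = 37/44.
Since 'all 3 orange' ⊆ 'at least one orange', P(all 3 | at least one) = 1/22 / 37/44 = 2/37 ≈ 0.0541.

2/37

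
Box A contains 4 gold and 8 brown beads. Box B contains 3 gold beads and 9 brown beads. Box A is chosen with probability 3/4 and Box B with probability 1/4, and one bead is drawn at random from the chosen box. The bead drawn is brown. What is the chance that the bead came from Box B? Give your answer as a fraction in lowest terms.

3/11

P(brown | Box A) = 2/3; P(brown | Box B) = 3/4.
P(brown) = 3/4·2/3 + 1/4·3/4 = 11/16.
By Bayes' rule, P(Box B | brown) = 3/16 / 11/16 = 3/11 ≈ 0.2727.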